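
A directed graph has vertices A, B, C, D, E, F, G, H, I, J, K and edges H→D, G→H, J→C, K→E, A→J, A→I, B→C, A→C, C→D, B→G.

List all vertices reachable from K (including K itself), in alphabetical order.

Start at K.
Its neighbours: E.
Nothing further is reachable.

E, K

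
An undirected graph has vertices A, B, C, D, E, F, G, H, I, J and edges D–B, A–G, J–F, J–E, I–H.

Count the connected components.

5

From A: component {A, G}.
From B: component {B, D}.
From C: component {C}.
From E: component {E, F, J}.
From H: component {H, I}.
That's 5 components.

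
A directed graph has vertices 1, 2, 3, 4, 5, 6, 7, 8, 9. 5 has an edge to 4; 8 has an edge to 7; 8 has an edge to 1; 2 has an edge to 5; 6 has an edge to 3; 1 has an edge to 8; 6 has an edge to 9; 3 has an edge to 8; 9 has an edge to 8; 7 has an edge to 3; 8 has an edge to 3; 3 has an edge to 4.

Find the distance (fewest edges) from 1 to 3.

Distance 0: 1.
Distance 1: 8.
Distance 2: 3, 7 — contains 3.

2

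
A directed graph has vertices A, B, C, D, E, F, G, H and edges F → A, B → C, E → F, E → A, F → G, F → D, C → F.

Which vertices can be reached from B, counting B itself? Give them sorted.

Start at B.
Its neighbours: C.
Then their neighbours: F.
Then next layer: A, D, G.
Nothing further is reachable.

A, B, C, D, F, G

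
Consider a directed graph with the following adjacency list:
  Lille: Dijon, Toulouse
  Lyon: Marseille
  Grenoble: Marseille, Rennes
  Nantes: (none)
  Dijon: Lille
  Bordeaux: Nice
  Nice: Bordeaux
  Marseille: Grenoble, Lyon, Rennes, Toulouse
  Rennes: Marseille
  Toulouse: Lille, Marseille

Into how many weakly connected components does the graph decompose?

3

From Bordeaux: component {Bordeaux, Nice}.
From Dijon: component {Dijon, Grenoble, Lille, Lyon, Marseille, Rennes, Toulouse}.
From Nantes: component {Nantes}.
That's 3 components.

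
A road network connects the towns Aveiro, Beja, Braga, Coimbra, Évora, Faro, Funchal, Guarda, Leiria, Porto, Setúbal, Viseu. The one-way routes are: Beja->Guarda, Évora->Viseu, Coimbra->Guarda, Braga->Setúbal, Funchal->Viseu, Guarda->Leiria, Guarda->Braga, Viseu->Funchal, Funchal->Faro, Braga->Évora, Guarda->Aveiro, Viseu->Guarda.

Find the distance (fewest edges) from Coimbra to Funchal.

5

Distance 0: Coimbra.
Distance 1: Guarda.
Distance 2: Aveiro, Braga, Leiria.
Distance 3: Évora, Setúbal.
Distance 4: Viseu.
Distance 5: Funchal — contains Funchal.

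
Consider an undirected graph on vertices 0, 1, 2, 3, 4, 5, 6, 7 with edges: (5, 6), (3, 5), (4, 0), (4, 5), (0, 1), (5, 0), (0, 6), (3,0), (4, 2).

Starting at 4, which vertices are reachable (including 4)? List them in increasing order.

0, 1, 2, 3, 4, 5, 6

Start at 4.
Its neighbours: 0, 2, 5.
Then their neighbours: 1, 3, 6.
Nothing further is reachable.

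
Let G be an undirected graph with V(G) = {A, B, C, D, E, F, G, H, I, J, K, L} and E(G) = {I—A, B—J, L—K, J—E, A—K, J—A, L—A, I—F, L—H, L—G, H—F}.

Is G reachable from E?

Yes

Explore from E.
Distance 1: reach J.
Distance 2: reach A, B.
Distance 3: reach I, K, L.
Distance 4: reach F, G, H.
Found G.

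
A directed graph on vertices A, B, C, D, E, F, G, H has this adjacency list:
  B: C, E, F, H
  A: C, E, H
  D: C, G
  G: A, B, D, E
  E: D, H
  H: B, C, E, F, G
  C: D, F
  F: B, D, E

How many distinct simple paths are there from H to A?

16

H→B→C→D→G→A
H→B→C→F→D→G→A
H→B→C→F→E→D→G→A
H→B→E→D→G→A
H→B→F→D→G→A
H→B→F→E→D→G→A
H→C→D→G→A
H→C→F→B→E→D→G→A
... and 8 more.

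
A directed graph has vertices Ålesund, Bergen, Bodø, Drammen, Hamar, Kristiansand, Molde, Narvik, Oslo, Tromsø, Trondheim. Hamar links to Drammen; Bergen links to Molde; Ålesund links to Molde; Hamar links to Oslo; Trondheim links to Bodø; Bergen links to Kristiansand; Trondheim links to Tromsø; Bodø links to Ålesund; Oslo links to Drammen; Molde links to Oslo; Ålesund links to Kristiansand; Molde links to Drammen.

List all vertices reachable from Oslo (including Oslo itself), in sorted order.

Drammen, Oslo

Start at Oslo.
Its neighbours: Drammen.
Nothing further is reachable.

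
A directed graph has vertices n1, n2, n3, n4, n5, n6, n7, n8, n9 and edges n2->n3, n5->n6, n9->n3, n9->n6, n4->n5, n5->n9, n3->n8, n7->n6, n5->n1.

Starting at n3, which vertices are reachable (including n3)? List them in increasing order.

n3, n8

Start at n3.
Its neighbours: n8.
Nothing further is reachable.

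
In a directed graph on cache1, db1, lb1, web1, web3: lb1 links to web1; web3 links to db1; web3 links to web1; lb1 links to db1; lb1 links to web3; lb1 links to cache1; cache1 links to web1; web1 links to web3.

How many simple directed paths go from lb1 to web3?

3

lb1→cache1→web1→web3
lb1→web1→web3
lb1→web3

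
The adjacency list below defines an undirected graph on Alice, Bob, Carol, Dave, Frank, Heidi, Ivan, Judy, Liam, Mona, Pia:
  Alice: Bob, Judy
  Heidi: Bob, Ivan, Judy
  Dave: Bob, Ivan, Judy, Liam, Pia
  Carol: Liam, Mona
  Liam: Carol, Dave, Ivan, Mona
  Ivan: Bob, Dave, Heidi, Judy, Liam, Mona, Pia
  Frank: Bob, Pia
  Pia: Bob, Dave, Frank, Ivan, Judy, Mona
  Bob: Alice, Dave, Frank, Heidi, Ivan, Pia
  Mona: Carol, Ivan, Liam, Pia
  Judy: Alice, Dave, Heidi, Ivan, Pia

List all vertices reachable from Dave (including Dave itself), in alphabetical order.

Alice, Bob, Carol, Dave, Frank, Heidi, Ivan, Judy, Liam, Mona, Pia

Start at Dave.
Its neighbours: Bob, Ivan, Judy, Liam, Pia.
Then their neighbours: Alice, Carol, Frank, Heidi, Mona.
Every vertex is now reached.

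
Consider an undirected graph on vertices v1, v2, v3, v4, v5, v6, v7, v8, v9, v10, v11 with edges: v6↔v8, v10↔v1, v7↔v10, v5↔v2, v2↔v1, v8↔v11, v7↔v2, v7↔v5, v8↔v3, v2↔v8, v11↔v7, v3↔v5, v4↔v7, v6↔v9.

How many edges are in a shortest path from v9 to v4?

5

Distance 0: v9.
Distance 1: v6.
Distance 2: v8.
Distance 3: v2, v3, v11.
Distance 4: v1, v5, v7.
Distance 5: v4, v10 — contains v4.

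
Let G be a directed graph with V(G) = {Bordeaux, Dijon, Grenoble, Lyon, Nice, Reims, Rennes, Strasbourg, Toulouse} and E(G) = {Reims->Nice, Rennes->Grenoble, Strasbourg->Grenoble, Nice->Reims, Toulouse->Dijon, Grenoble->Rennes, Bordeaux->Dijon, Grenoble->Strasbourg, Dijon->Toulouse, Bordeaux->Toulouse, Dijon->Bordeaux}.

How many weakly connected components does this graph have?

4

From Bordeaux: component {Bordeaux, Dijon, Toulouse}.
From Grenoble: component {Grenoble, Rennes, Strasbourg}.
From Lyon: component {Lyon}.
From Nice: component {Nice, Reims}.
That's 4 components.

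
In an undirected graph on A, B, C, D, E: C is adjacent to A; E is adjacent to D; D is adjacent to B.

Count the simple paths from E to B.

1

E–D–B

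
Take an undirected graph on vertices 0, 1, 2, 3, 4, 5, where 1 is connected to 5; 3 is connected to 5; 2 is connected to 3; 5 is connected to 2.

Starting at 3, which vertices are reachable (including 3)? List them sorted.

1, 2, 3, 5

Start at 3.
Its neighbours: 2, 5.
Then their neighbours: 1.
Nothing further is reachable.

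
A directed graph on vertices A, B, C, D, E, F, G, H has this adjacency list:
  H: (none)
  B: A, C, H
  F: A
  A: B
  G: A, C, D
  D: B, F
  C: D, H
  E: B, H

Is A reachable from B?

Explore from B.
Distance 1: reach A, C, H.
Found A.

Yes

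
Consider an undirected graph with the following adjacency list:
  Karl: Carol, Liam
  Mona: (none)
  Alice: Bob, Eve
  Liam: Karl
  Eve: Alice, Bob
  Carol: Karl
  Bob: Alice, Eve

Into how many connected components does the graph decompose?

3

From Alice: component {Alice, Bob, Eve}.
From Carol: component {Carol, Karl, Liam}.
From Mona: component {Mona}.
That's 3 components.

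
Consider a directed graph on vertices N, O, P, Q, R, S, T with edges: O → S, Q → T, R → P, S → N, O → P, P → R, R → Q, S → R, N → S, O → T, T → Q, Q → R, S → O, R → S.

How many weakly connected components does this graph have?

1

From N: component {N, O, P, Q, R, S, T}.
That's 1 component.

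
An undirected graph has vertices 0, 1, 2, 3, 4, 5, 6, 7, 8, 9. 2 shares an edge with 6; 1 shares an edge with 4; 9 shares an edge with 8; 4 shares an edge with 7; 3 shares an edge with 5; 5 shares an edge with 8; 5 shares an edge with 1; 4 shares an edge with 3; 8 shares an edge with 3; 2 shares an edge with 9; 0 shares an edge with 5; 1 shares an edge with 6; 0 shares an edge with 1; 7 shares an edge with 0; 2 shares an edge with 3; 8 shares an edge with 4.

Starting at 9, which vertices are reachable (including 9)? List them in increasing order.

0, 1, 2, 3, 4, 5, 6, 7, 8, 9

Start at 9.
Its neighbours: 2, 8.
Then their neighbours: 3, 4, 5, 6.
Then next layer: 0, 1, 7.
Every vertex is now reached.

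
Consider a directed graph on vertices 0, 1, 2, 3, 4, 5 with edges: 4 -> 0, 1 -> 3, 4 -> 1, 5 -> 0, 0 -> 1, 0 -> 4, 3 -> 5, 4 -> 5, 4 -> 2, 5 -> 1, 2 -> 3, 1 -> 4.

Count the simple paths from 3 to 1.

3

3→5→0→1
3→5→0→4→1
3→5→1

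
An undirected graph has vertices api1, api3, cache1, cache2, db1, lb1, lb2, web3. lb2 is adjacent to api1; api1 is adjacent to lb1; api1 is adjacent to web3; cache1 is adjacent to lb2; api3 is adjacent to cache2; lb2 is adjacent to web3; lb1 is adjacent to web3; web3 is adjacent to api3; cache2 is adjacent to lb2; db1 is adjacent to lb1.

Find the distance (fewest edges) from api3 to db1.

Distance 0: api3.
Distance 1: cache2, web3.
Distance 2: api1, lb1, lb2.
Distance 3: cache1, db1 — contains db1.

3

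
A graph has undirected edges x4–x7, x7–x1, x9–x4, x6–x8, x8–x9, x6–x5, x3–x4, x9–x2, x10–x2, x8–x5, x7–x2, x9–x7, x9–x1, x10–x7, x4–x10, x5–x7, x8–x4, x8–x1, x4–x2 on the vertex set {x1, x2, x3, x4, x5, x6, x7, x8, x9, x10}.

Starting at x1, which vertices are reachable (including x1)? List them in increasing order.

x1, x2, x3, x4, x5, x6, x7, x8, x9, x10

Start at x1.
Its neighbours: x7, x8, x9.
Then their neighbours: x2, x4, x5, x6, x10.
Then next layer: x3.
Every vertex is now reached.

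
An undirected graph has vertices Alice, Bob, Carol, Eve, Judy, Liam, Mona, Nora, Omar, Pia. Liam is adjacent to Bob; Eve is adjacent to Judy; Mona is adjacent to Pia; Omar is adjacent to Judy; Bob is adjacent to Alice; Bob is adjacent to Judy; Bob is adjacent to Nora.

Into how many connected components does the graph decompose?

From Alice: component {Alice, Bob, Eve, Judy, Liam, Nora, Omar}.
From Carol: component {Carol}.
From Mona: component {Mona, Pia}.
That's 3 components.

3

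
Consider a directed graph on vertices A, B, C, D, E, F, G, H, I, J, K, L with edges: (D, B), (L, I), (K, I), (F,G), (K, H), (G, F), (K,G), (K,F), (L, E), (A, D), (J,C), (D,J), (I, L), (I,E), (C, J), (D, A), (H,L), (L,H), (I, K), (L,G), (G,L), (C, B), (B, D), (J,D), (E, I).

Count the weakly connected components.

From A: component {A, B, C, D, J}.
From E: component {E, F, G, H, I, K, L}.
That's 2 components.

2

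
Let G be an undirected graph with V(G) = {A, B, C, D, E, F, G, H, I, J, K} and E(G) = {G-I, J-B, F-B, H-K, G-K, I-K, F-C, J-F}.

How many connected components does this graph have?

From A: component {A}.
From B: component {B, C, F, J}.
From D: component {D}.
From E: component {E}.
From G: component {G, H, I, K}.
That's 5 components.

5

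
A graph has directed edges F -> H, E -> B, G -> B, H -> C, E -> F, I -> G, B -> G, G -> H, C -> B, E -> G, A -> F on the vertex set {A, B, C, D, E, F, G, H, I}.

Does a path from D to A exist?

No

D has no outgoing edges, so nothing is reachable from it.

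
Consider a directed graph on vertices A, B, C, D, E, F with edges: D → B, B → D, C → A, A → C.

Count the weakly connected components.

4

From A: component {A, C}.
From B: component {B, D}.
From E: component {E}.
From F: component {F}.
That's 4 components.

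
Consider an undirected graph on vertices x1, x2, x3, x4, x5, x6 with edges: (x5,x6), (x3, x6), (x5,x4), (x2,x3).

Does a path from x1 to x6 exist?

x1 has no edges, so nothing is reachable from it.

No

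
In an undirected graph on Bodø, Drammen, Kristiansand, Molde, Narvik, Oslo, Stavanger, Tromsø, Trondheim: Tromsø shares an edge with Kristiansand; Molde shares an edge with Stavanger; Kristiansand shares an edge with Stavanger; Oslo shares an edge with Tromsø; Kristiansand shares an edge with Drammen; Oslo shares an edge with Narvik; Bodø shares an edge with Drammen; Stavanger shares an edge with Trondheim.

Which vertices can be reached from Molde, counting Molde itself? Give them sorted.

Start at Molde.
Its neighbours: Stavanger.
Then their neighbours: Kristiansand, Trondheim.
Then next layer: Drammen, Tromsø.
Then next layer: Bodø, Oslo.
Then next layer: Narvik.
Every vertex is now reached.

Bodø, Drammen, Kristiansand, Molde, Narvik, Oslo, Stavanger, Tromsø, Trondheim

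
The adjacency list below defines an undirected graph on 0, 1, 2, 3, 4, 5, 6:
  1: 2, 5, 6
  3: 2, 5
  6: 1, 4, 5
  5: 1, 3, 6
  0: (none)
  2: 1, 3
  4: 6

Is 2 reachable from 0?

No

0 has no edges, so nothing is reachable from it.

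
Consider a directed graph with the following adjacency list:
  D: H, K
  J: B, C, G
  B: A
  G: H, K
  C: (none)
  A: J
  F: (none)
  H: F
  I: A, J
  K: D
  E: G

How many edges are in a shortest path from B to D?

5

Distance 0: B.
Distance 1: A.
Distance 2: J.
Distance 3: C, G.
Distance 4: H, K.
Distance 5: D, F — contains D.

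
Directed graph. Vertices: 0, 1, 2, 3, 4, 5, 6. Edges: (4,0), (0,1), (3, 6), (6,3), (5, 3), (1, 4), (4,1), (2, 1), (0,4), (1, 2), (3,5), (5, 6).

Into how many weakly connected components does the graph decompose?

From 0: component {0, 1, 2, 4}.
From 3: component {3, 5, 6}.
That's 2 components.

2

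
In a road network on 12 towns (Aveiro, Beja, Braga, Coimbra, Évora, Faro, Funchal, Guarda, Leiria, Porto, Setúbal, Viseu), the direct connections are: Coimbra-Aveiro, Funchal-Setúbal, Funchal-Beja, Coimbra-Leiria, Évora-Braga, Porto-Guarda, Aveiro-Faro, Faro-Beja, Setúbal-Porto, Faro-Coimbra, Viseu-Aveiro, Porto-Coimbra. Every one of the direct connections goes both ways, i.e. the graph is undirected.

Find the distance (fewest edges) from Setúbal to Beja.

Distance 0: Setúbal.
Distance 1: Funchal, Porto.
Distance 2: Beja, Coimbra, Guarda — contains Beja.

2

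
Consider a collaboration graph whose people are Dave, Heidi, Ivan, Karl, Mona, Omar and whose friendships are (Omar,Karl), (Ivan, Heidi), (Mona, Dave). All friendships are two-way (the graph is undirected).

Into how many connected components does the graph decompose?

From Dave: component {Dave, Mona}.
From Heidi: component {Heidi, Ivan}.
From Karl: component {Karl, Omar}.
That's 3 components.

3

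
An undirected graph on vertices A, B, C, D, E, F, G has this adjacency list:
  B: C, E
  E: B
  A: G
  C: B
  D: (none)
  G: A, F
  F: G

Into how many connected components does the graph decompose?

From A: component {A, F, G}.
From B: component {B, C, E}.
From D: component {D}.
That's 3 components.

3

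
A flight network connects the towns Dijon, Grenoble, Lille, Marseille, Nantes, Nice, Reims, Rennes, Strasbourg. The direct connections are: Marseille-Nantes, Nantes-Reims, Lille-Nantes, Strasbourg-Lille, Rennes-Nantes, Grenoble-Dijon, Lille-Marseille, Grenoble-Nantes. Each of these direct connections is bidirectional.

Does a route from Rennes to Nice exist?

Explore from Rennes.
Distance 1: reach Nantes.
Distance 2: reach Grenoble, Lille, Marseille, Reims.
Distance 3: reach Dijon, Strasbourg.
The search is exhausted without reaching Nice; it lies in a different component.

No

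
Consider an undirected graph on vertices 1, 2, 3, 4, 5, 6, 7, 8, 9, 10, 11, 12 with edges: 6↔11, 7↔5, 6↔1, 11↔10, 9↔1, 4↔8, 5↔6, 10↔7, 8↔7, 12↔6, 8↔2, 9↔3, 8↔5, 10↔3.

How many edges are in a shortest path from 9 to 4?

5

Distance 0: 9.
Distance 1: 1, 3.
Distance 2: 6, 10.
Distance 3: 5, 7, 11, 12.
Distance 4: 8.
Distance 5: 2, 4 — contains 4.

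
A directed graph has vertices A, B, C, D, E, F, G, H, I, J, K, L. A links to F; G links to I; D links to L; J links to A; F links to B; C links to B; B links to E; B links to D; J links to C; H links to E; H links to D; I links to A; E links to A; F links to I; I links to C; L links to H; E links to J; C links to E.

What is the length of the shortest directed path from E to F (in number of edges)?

2

Distance 0: E.
Distance 1: A, J.
Distance 2: C, F — contains F.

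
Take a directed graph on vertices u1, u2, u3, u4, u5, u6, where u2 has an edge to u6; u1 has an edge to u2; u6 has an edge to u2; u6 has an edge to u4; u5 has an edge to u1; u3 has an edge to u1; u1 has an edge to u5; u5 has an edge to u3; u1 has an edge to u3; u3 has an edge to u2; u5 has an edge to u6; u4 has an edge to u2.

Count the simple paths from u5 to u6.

u5→u1→u2→u6
u5→u1→u3→u2→u6
u5→u3→u1→u2→u6
u5→u3→u2→u6
u5→u6

5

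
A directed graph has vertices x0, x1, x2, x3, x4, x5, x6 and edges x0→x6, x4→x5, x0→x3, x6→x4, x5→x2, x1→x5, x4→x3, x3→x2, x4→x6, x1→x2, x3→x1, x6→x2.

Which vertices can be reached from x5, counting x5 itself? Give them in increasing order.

x2, x5

Start at x5.
Its neighbours: x2.
Nothing further is reachable.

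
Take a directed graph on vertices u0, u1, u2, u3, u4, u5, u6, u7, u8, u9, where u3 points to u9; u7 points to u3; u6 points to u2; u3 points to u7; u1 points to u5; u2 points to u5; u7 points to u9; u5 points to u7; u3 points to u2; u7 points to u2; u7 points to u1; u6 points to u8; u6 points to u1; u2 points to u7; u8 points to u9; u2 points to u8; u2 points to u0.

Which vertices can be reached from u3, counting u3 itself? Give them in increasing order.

u0, u1, u2, u3, u5, u7, u8, u9

Start at u3.
Its neighbours: u2, u7, u9.
Then their neighbours: u0, u1, u5, u8.
Nothing further is reachable.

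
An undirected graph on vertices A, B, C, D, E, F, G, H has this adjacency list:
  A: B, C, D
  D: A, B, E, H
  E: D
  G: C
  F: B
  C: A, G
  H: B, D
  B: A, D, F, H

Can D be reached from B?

Explore from B.
Distance 1: reach A, D, F, H.
Found D.

Yes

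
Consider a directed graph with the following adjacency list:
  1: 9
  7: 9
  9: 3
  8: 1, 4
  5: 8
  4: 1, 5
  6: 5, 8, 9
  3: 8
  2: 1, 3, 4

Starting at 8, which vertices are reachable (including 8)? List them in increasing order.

Start at 8.
Its neighbours: 1, 4.
Then their neighbours: 5, 9.
Then next layer: 3.
Nothing further is reachable.

1, 3, 4, 5, 8, 9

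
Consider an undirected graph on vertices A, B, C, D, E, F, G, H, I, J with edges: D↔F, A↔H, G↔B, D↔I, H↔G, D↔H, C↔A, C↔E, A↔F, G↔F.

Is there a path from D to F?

Yes

Explore from D.
Distance 1: reach F, H, I.
Found F.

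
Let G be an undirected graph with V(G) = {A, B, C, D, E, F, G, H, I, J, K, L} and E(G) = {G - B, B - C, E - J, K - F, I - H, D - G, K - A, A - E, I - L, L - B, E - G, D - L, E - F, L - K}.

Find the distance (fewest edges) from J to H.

6

Distance 0: J.
Distance 1: E.
Distance 2: A, F, G.
Distance 3: B, D, K.
Distance 4: C, L.
Distance 5: I.
Distance 6: H — contains H.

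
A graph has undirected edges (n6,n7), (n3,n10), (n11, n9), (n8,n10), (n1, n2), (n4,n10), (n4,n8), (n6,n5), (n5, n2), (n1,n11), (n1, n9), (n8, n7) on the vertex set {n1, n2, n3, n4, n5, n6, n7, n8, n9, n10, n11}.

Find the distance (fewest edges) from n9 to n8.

Distance 0: n9.
Distance 1: n1, n11.
Distance 2: n2.
Distance 3: n5.
Distance 4: n6.
Distance 5: n7.
Distance 6: n8 — contains n8.

6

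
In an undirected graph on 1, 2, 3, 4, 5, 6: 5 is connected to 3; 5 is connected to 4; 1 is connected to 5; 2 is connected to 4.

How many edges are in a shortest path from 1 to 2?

Distance 0: 1.
Distance 1: 5.
Distance 2: 3, 4.
Distance 3: 2 — contains 2.

3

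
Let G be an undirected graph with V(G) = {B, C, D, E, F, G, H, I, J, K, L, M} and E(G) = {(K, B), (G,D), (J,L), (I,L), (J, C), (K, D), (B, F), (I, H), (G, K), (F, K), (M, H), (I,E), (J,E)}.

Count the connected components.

From B: component {B, D, F, G, K}.
From C: component {C, E, H, I, J, L, M}.
That's 2 components.

2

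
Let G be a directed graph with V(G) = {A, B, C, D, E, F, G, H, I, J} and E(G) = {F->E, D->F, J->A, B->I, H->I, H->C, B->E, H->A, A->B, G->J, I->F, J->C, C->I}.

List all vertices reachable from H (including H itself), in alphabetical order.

Start at H.
Its neighbours: A, C, I.
Then their neighbours: B, F.
Then next layer: E.
Nothing further is reachable.

A, B, C, E, F, H, I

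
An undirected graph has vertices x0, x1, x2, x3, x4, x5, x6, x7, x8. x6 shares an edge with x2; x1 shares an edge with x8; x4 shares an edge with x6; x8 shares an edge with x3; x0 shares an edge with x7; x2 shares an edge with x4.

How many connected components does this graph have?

From x0: component {x0, x7}.
From x1: component {x1, x3, x8}.
From x2: component {x2, x4, x6}.
From x5: component {x5}.
That's 4 components.

4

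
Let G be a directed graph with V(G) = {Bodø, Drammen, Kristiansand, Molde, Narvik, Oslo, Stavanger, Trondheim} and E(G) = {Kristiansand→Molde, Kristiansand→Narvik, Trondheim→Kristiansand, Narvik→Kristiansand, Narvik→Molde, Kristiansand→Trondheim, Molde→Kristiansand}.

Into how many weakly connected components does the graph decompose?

5

From Bodø: component {Bodø}.
From Drammen: component {Drammen}.
From Kristiansand: component {Kristiansand, Molde, Narvik, Trondheim}.
From Oslo: component {Oslo}.
From Stavanger: component {Stavanger}.
That's 5 components.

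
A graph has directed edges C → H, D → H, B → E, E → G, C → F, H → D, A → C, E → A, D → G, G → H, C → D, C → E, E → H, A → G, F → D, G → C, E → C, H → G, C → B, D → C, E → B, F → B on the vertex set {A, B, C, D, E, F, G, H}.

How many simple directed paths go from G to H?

G→C→B→E→H
G→C→D→H
G→C→E→H
G→C→F→B→E→H
G→C→F→D→H
G→C→H
G→H

7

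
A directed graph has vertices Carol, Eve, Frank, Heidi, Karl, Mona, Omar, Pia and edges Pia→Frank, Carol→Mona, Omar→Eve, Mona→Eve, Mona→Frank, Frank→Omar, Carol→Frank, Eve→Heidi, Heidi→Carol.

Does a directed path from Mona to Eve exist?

Yes

Explore from Mona.
Distance 1: reach Eve, Frank.
Found Eve.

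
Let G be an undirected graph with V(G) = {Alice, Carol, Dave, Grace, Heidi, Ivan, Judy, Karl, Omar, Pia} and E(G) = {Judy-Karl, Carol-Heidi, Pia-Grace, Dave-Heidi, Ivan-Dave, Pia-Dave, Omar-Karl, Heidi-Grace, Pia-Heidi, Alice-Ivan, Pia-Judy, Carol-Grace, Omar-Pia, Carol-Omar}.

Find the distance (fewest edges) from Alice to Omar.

Distance 0: Alice.
Distance 1: Ivan.
Distance 2: Dave.
Distance 3: Heidi, Pia.
Distance 4: Carol, Grace, Judy, Omar — contains Omar.

4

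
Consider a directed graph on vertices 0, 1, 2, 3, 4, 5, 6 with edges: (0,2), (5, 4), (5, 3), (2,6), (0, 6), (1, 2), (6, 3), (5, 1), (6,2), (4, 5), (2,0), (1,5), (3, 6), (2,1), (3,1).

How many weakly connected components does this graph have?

1

From 0: component {0, 1, 2, 3, 4, 5, 6}.
That's 1 component.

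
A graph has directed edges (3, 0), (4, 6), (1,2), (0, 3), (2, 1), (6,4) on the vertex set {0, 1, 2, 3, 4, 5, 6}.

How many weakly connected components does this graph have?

From 0: component {0, 3}.
From 1: component {1, 2}.
From 4: component {4, 6}.
From 5: component {5}.
That's 4 components.

4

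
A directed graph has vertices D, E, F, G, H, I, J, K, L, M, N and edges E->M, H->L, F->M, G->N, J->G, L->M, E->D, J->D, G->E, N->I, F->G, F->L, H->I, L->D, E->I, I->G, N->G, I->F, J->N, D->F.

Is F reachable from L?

Yes

Explore from L.
Distance 1: reach D, M.
Distance 2: reach F.
Found F.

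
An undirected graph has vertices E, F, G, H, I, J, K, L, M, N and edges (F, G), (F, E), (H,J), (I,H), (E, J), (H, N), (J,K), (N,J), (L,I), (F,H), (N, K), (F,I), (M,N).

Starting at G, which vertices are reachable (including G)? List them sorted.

Start at G.
Its neighbours: F.
Then their neighbours: E, H, I.
Then next layer: J, L, N.
Then next layer: K, M.
Every vertex is now reached.

E, F, G, H, I, J, K, L, M, N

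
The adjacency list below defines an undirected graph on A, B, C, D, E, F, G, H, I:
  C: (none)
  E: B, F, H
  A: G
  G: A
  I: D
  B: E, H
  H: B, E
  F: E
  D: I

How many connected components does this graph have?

From A: component {A, G}.
From B: component {B, E, F, H}.
From C: component {C}.
From D: component {D, I}.
That's 4 components.

4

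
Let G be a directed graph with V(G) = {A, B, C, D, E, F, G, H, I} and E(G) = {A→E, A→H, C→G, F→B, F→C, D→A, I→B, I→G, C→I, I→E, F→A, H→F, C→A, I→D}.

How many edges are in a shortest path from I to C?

5

Distance 0: I.
Distance 1: B, D, E, G.
Distance 2: A.
Distance 3: H.
Distance 4: F.
Distance 5: C — contains C.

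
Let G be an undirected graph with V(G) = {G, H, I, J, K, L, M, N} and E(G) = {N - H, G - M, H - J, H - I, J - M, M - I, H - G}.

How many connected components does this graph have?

3

From G: component {G, H, I, J, M, N}.
From K: component {K}.
From L: component {L}.
That's 3 components.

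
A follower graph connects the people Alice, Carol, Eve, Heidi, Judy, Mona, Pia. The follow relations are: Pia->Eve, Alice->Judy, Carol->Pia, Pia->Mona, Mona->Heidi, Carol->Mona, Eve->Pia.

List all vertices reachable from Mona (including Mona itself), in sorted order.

Heidi, Mona

Start at Mona.
Its neighbours: Heidi.
Nothing further is reachable.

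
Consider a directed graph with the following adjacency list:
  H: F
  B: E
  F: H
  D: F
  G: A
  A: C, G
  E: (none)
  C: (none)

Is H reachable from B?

Explore from B.
Distance 1: reach E.
The search from B is exhausted; no directed path reaches H.

No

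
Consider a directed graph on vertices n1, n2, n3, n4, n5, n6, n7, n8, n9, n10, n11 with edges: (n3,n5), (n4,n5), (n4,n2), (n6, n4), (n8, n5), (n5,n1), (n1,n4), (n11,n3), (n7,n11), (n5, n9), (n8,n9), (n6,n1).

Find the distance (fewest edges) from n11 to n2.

5

Distance 0: n11.
Distance 1: n3.
Distance 2: n5.
Distance 3: n1, n9.
Distance 4: n4.
Distance 5: n2 — contains n2.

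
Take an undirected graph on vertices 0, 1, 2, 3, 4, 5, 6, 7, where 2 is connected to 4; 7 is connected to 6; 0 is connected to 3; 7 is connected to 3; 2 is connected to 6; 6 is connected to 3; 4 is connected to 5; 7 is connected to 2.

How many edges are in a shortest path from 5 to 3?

Distance 0: 5.
Distance 1: 4.
Distance 2: 2.
Distance 3: 6, 7.
Distance 4: 3 — contains 3.

4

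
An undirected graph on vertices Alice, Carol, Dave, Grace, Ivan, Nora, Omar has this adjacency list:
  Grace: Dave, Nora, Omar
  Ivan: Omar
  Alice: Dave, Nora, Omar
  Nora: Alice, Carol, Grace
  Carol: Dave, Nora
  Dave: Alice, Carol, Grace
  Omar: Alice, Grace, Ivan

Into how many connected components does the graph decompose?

From Alice: component {Alice, Carol, Dave, Grace, Ivan, Nora, Omar}.
That's 1 component.

1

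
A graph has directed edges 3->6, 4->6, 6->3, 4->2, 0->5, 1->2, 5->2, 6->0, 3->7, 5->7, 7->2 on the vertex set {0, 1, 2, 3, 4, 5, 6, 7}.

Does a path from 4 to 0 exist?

Explore from 4.
Distance 1: reach 2, 6.
Distance 2: reach 0, 3.
Found 0.

Yes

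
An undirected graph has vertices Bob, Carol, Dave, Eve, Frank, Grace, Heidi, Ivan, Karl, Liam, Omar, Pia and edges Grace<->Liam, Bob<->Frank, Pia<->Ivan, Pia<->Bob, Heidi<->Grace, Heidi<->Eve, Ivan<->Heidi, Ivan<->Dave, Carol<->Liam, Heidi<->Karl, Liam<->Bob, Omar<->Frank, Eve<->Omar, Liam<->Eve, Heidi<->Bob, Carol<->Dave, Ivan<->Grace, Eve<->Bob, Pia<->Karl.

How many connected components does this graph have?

From Bob: component {Bob, Carol, Dave, Eve, Frank, Grace, Heidi, Ivan, Karl, Liam, Omar, Pia}.
That's 1 component.

1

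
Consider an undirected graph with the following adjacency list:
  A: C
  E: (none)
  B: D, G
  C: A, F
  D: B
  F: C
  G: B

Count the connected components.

From A: component {A, C, F}.
From B: component {B, D, G}.
From E: component {E}.
That's 3 components.

3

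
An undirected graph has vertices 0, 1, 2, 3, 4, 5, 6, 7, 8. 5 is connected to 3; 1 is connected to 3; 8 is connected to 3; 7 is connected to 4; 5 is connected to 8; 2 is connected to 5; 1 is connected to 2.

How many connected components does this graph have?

4

From 0: component {0}.
From 1: component {1, 2, 3, 5, 8}.
From 4: component {4, 7}.
From 6: component {6}.
That's 4 components.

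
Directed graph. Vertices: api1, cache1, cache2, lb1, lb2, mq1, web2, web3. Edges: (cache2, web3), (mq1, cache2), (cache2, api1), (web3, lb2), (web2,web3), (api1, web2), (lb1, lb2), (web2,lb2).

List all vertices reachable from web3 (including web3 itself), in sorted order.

Start at web3.
Its neighbours: lb2.
Nothing further is reachable.

lb2, web3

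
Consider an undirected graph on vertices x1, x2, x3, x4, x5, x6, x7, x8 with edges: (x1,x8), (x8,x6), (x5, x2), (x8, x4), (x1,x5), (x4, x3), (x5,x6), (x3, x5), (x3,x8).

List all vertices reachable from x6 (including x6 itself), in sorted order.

x1, x2, x3, x4, x5, x6, x8

Start at x6.
Its neighbours: x5, x8.
Then their neighbours: x1, x2, x3, x4.
Nothing further is reachable.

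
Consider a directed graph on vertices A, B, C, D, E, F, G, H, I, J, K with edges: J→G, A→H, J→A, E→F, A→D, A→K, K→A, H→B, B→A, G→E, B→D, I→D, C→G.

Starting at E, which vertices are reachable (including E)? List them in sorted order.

Start at E.
Its neighbours: F.
Nothing further is reachable.

E, F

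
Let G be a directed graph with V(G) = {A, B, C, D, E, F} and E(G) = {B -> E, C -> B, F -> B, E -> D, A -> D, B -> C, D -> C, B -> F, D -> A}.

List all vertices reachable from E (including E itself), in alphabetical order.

A, B, C, D, E, F

Start at E.
Its neighbours: D.
Then their neighbours: A, C.
Then next layer: B.
Then next layer: F.
Every vertex is now reached.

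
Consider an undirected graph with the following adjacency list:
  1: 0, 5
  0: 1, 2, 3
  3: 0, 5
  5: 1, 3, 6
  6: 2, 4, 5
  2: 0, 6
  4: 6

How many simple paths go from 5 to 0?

5–1–0
5–3–0
5–6–2–0

3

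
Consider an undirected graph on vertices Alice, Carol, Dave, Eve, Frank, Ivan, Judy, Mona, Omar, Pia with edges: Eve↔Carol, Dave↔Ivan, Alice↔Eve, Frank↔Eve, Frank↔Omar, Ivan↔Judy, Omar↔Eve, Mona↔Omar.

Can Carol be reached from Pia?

Pia has no edges, so nothing is reachable from it.

No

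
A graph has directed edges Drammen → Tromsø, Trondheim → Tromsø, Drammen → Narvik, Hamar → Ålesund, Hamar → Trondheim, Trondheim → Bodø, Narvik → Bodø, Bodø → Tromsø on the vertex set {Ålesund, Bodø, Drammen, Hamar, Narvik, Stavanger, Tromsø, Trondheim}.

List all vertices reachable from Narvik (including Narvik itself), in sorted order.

Start at Narvik.
Its neighbours: Bodø.
Then their neighbours: Tromsø.
Nothing further is reachable.

Bodø, Narvik, Tromsø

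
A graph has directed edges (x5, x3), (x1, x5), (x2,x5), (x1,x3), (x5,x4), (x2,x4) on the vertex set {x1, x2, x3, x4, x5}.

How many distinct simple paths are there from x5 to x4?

x5→x4

1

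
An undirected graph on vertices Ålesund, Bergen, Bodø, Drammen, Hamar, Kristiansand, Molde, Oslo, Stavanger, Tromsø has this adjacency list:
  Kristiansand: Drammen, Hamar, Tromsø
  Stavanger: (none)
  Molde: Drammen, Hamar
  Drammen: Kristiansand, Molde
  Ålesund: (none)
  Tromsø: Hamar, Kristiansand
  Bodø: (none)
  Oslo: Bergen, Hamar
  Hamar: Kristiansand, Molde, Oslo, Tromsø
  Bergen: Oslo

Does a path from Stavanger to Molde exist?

No

Stavanger has no edges, so nothing is reachable from it.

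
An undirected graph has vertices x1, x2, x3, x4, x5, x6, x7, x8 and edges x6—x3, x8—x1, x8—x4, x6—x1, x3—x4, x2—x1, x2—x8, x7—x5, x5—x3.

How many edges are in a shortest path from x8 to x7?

4

Distance 0: x8.
Distance 1: x1, x2, x4.
Distance 2: x3, x6.
Distance 3: x5.
Distance 4: x7 — contains x7.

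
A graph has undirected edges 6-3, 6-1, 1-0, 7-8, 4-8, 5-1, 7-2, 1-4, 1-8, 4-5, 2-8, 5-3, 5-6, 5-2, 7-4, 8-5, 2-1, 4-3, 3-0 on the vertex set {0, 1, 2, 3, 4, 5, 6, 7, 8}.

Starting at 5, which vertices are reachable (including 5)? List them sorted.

Start at 5.
Its neighbours: 1, 2, 3, 4, 6, 8.
Then their neighbours: 0, 7.
Every vertex is now reached.

0, 1, 2, 3, 4, 5, 6, 7, 8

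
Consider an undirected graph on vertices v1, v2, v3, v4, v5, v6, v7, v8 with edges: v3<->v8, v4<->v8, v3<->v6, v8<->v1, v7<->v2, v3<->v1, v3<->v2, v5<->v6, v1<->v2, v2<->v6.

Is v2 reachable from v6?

Yes

Explore from v6.
Distance 1: reach v2, v3, v5.
Found v2.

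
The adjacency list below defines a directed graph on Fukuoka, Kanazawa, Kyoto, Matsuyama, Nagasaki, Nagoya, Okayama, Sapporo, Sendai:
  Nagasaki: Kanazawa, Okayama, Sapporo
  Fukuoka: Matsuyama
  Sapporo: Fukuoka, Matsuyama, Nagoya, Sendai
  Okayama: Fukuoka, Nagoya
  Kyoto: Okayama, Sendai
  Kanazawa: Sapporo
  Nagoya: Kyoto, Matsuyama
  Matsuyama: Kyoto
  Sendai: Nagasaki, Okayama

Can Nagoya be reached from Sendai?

Explore from Sendai.
Distance 1: reach Nagasaki, Okayama.
Distance 2: reach Fukuoka, Kanazawa, Nagoya, Sapporo.
Found Nagoya.

Yes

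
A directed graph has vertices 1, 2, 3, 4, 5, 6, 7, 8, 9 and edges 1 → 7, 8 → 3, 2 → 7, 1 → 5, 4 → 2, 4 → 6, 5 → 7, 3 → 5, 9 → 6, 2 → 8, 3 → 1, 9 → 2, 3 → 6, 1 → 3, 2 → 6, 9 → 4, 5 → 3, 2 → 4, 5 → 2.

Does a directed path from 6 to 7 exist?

No

6 has no outgoing edges, so nothing is reachable from it.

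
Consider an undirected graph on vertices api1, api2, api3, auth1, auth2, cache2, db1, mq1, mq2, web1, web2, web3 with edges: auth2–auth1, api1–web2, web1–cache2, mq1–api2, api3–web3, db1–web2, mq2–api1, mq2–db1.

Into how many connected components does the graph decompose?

5

From api1: component {api1, db1, mq2, web2}.
From api2: component {api2, mq1}.
From api3: component {api3, web3}.
From auth1: component {auth1, auth2}.
From cache2: component {cache2, web1}.
That's 5 components.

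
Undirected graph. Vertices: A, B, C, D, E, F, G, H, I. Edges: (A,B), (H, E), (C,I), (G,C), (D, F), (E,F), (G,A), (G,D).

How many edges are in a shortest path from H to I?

Distance 0: H.
Distance 1: E.
Distance 2: F.
Distance 3: D.
Distance 4: G.
Distance 5: A, C.
Distance 6: B, I — contains I.

6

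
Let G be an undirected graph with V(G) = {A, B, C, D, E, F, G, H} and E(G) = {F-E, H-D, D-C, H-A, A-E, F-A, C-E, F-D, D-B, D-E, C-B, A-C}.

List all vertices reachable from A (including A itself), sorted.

A, B, C, D, E, F, H

Start at A.
Its neighbours: C, E, F, H.
Then their neighbours: B, D.
Nothing further is reachable.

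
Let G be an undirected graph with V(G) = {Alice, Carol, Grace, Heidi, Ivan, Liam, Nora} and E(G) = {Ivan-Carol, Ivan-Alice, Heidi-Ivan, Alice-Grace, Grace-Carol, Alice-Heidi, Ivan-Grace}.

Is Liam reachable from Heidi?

No

Explore from Heidi.
Distance 1: reach Alice, Ivan.
Distance 2: reach Carol, Grace.
The search is exhausted without reaching Liam; it lies in a different component.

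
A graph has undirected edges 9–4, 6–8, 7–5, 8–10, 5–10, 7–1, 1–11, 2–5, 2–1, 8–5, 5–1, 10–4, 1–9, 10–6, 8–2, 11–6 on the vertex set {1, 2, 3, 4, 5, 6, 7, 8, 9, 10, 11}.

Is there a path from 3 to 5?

3 has no edges, so nothing is reachable from it.

No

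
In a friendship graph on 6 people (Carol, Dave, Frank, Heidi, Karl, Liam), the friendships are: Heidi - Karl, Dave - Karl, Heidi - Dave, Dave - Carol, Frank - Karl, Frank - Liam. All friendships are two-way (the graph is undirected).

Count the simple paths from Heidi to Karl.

2

Heidi–Dave–Karl
Heidi–Karl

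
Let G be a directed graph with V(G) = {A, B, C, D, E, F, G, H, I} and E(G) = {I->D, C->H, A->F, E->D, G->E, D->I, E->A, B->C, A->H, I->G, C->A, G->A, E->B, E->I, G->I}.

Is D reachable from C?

No

Explore from C.
Distance 1: reach A, H.
Distance 2: reach F.
The search from C is exhausted; no directed path reaches D.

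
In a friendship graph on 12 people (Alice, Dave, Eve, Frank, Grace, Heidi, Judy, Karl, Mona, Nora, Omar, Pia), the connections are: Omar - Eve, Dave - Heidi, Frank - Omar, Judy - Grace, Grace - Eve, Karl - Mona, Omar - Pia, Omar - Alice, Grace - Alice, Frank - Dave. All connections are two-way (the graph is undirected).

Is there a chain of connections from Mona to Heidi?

Explore from Mona.
Distance 1: reach Karl.
The search is exhausted without reaching Heidi; it lies in a different component.

No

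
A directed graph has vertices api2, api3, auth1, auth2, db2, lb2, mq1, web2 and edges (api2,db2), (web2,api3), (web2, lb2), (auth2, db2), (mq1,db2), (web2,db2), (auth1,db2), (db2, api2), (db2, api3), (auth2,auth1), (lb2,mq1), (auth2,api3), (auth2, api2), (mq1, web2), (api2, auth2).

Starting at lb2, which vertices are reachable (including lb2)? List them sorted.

api2, api3, auth1, auth2, db2, lb2, mq1, web2

Start at lb2.
Its neighbours: mq1.
Then their neighbours: db2, web2.
Then next layer: api2, api3.
Then next layer: auth2.
Then next layer: auth1.
Every vertex is now reached.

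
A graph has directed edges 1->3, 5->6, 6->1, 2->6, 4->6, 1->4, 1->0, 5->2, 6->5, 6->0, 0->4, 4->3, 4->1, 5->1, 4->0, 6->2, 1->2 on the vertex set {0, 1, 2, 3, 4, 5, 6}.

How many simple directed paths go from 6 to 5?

6→5

1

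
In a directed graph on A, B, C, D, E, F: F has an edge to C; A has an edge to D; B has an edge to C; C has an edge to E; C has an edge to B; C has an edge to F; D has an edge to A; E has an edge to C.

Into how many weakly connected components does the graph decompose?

From A: component {A, D}.
From B: component {B, C, E, F}.
That's 2 components.

2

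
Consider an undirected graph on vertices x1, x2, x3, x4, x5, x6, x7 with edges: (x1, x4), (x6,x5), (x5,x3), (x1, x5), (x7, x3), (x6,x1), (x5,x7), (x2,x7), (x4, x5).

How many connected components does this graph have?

1

From x1: component {x1, x2, x3, x4, x5, x6, x7}.
That's 1 component.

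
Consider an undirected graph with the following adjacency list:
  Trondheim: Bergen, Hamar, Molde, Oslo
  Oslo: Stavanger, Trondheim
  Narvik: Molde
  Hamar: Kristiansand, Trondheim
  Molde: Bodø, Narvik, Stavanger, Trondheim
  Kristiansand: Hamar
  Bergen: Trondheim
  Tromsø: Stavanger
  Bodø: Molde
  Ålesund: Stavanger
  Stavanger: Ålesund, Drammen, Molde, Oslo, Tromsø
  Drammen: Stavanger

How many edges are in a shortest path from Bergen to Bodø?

3

Distance 0: Bergen.
Distance 1: Trondheim.
Distance 2: Hamar, Molde, Oslo.
Distance 3: Bodø, Kristiansand, Narvik, Stavanger — contains Bodø.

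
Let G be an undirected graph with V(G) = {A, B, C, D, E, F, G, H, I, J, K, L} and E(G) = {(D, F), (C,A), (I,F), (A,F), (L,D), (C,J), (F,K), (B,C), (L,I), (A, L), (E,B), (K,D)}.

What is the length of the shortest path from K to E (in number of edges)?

Distance 0: K.
Distance 1: D, F.
Distance 2: A, I, L.
Distance 3: C.
Distance 4: B, J.
Distance 5: E — contains E.

5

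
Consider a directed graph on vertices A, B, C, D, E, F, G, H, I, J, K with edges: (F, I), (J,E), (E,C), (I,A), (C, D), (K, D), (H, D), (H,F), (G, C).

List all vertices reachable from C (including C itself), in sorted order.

C, D

Start at C.
Its neighbours: D.
Nothing further is reachable.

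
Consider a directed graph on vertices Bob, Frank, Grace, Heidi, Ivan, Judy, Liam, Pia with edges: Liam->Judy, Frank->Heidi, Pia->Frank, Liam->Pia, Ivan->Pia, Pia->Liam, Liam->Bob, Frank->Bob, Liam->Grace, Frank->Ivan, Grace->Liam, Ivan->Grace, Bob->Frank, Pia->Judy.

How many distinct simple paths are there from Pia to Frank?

2

Pia→Frank
Pia→Liam→Bob→Frank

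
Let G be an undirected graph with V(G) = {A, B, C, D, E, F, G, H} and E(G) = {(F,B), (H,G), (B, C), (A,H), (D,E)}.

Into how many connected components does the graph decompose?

From A: component {A, G, H}.
From B: component {B, C, F}.
From D: component {D, E}.
That's 3 components.

3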